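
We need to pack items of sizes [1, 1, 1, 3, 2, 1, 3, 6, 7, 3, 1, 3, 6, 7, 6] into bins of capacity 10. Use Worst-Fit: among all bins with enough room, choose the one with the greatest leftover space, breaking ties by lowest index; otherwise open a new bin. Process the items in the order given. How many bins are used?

6 bins

1 → bin 1 (remaining 9)
1 → bin 1 (remaining 8)
1 → bin 1 (remaining 7)
3 → bin 1 (remaining 4)
2 → bin 1 (remaining 2)
1 → bin 1 (remaining 1)
3 → bin 2 (remaining 7)
6 → bin 2 (remaining 1)
7 → bin 3 (remaining 3)
3 → bin 3 (remaining 0)
1 → bin 1 (remaining 0)
3 → bin 4 (remaining 7)
6 → bin 4 (remaining 1)
7 → bin 5 (remaining 3)
6 → bin 6 (remaining 4)
Final bins: [1,1,1,3,2,1,1] [3,6] [7,3] [3,6] [7] [6].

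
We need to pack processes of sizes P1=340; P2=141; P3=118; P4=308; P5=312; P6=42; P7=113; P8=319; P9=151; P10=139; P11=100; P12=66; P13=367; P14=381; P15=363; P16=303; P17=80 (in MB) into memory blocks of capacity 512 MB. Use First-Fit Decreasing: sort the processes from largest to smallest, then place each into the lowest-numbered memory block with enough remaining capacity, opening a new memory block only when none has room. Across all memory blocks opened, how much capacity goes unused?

Sorted descending: 381, 367, 363, 340, 319, 312, 308, 303, 151, 141, 139, 118, 113, 100, 80, 66, 42.
memory block 1: place 381 MB, 131 MB left
memory block 2: place 367 MB, 145 MB left
memory block 3: place 363 MB, 149 MB left
memory block 4: place 340 MB, 172 MB left
memory block 5: place 319 MB, 193 MB left
memory block 6: place 312 MB, 200 MB left
memory block 7: place 308 MB, 204 MB left
memory block 8: place 303 MB, 209 MB left
memory block 4: place 151 MB, 21 MB left
memory block 2: place 141 MB, 4 MB left
memory block 3: place 139 MB, 10 MB left
memory block 1: place 118 MB, 13 MB left
memory block 5: place 113 MB, 80 MB left
memory block 6: place 100 MB, 100 MB left
memory block 5: place 80 MB, 0 MB left
memory block 6: place 66 MB, 34 MB left
memory block 7: place 42 MB, 162 MB left
8 memory blocks × 512 MB = 4096 MB; used 3643 MB; unused 453 MB.

453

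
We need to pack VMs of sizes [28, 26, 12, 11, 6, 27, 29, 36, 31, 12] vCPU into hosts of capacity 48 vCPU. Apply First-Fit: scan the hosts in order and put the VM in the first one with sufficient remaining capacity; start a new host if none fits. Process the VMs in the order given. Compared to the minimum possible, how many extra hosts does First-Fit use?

0

First-Fit: [28,12,6] [26,11] [27,12] [29] [36] [31] → 6 hosts.
6 VMs exceed 24 vCPU (half the capacity), and no two of those can share a host, so at least 6 hosts are needed.
So 6 is already optimal.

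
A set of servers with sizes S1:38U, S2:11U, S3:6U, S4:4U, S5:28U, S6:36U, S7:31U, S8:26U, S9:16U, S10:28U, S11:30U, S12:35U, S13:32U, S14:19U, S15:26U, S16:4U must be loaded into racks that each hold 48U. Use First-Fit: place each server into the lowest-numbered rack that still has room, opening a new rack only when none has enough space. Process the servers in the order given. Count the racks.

10

Put S1 (38U) in rack 1; 10U remain.
Put S2 (11U) in rack 2; 37U remain.
Put S3 (6U) in rack 1; 4U remain.
Put S4 (4U) in rack 1; 0U remain.
Put S5 (28U) in rack 2; 9U remain.
Put S6 (36U) in rack 3; 12U remain.
Put S7 (31U) in rack 4; 17U remain.
Put S8 (26U) in rack 5; 22U remain.
Put S9 (16U) in rack 4; 1U remain.
Put S10 (28U) in rack 6; 20U remain.
Put S11 (30U) in rack 7; 18U remain.
Put S12 (35U) in rack 8; 13U remain.
Put S13 (32U) in rack 9; 16U remain.
Put S14 (19U) in rack 5; 3U remain.
Put S15 (26U) in rack 10; 22U remain.
Put S16 (4U) in rack 2; 5U remain.
Final racks: [38,6,4] [11,28,4] [36] [31,16] [26,19] [28] [30] [35] [32] [26].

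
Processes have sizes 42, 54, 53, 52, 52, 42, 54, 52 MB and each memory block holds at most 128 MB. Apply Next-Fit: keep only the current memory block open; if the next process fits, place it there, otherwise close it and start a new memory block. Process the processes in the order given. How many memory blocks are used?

42 MB → memory block 1 (remaining 86 MB)
54 MB → memory block 1 (remaining 32 MB)
53 MB → memory block 2 (remaining 75 MB)
52 MB → memory block 2 (remaining 23 MB)
52 MB → memory block 3 (remaining 76 MB)
42 MB → memory block 3 (remaining 34 MB)
54 MB → memory block 4 (remaining 74 MB)
52 MB → memory block 4 (remaining 22 MB)
Final memory blocks: [42,54] [53,52] [52,42] [54,52].

4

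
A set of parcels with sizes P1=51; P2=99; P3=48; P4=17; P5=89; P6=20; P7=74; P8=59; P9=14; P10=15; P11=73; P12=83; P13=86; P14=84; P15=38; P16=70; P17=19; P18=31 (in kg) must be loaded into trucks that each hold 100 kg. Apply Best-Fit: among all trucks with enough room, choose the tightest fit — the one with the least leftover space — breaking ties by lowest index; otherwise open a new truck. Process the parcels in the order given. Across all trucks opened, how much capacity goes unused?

P1 (51 kg) → truck 1 (remaining 49 kg)
P2 (99 kg) → truck 2 (remaining 1 kg)
P3 (48 kg) → truck 1 (remaining 1 kg)
P4 (17 kg) → truck 3 (remaining 83 kg)
P5 (89 kg) → truck 4 (remaining 11 kg)
P6 (20 kg) → truck 3 (remaining 63 kg)
P7 (74 kg) → truck 5 (remaining 26 kg)
P8 (59 kg) → truck 3 (remaining 4 kg)
P9 (14 kg) → truck 5 (remaining 12 kg)
P10 (15 kg) → truck 6 (remaining 85 kg)
P11 (73 kg) → truck 6 (remaining 12 kg)
P12 (83 kg) → truck 7 (remaining 17 kg)
P13 (86 kg) → truck 8 (remaining 14 kg)
P14 (84 kg) → truck 9 (remaining 16 kg)
P15 (38 kg) → truck 10 (remaining 62 kg)
P16 (70 kg) → truck 11 (remaining 30 kg)
P17 (19 kg) → truck 11 (remaining 11 kg)
P18 (31 kg) → truck 10 (remaining 31 kg)
11 trucks × 100 kg = 1100 kg; used 970 kg; unused 130 kg.

130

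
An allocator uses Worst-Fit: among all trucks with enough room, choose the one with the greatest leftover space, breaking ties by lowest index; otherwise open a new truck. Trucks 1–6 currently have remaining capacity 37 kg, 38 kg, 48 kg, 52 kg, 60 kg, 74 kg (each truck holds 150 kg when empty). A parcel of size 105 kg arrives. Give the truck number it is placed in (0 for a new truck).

No truck has ≥ 105 kg free, so a new truck is opened.

0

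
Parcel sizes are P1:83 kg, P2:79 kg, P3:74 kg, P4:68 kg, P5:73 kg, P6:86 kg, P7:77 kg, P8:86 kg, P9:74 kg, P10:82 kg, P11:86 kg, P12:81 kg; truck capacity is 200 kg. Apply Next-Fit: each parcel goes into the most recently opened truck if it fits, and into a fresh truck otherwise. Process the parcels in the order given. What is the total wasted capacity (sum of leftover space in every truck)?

251

Put P1 (83 kg) in truck 1; 117 kg remain.
Put P2 (79 kg) in truck 1; 38 kg remain.
Put P3 (74 kg) in truck 2; 126 kg remain.
Put P4 (68 kg) in truck 2; 58 kg remain.
Put P5 (73 kg) in truck 3; 127 kg remain.
Put P6 (86 kg) in truck 3; 41 kg remain.
Put P7 (77 kg) in truck 4; 123 kg remain.
Put P8 (86 kg) in truck 4; 37 kg remain.
Put P9 (74 kg) in truck 5; 126 kg remain.
Put P10 (82 kg) in truck 5; 44 kg remain.
Put P11 (86 kg) in truck 6; 114 kg remain.
Put P12 (81 kg) in truck 6; 33 kg remain.
6 trucks × 200 kg = 1200 kg; used 949 kg; unused 251 kg.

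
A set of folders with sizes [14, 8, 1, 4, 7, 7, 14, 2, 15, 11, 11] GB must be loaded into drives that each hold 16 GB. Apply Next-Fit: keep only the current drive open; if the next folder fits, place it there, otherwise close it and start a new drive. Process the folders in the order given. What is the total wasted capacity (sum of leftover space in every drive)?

14 GB → drive 1 (remaining 2 GB)
8 GB → drive 2 (remaining 8 GB)
1 GB → drive 2 (remaining 7 GB)
4 GB → drive 2 (remaining 3 GB)
7 GB → drive 3 (remaining 9 GB)
7 GB → drive 3 (remaining 2 GB)
14 GB → drive 4 (remaining 2 GB)
2 GB → drive 4 (remaining 0 GB)
15 GB → drive 5 (remaining 1 GB)
11 GB → drive 6 (remaining 5 GB)
11 GB → drive 7 (remaining 5 GB)
7 drives × 16 GB = 112 GB; used 94 GB; unused 18 GB.

18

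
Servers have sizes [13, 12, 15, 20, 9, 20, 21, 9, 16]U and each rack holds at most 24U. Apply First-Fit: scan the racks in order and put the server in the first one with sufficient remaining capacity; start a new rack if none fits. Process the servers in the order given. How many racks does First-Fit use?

rack 1: place 13U, 11U left
rack 2: place 12U, 12U left
rack 3: place 15U, 9U left
rack 4: place 20U, 4U left
rack 1: place 9U, 2U left
rack 5: place 20U, 4U left
rack 6: place 21U, 3U left
rack 2: place 9U, 3U left
rack 7: place 16U, 8U left

7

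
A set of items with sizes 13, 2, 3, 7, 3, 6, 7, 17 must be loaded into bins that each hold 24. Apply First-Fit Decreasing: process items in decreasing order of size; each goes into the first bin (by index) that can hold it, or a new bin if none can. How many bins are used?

3

Sorted descending: 17, 13, 7, 7, 6, 3, 3, 2.
17 → bin 1 (remaining 7)
13 → bin 2 (remaining 11)
7 → bin 1 (remaining 0)
7 → bin 2 (remaining 4)
6 → bin 3 (remaining 18)
3 → bin 2 (remaining 1)
3 → bin 3 (remaining 15)
2 → bin 3 (remaining 13)
Final bins: [17,7] [13,7,3] [6,3,2].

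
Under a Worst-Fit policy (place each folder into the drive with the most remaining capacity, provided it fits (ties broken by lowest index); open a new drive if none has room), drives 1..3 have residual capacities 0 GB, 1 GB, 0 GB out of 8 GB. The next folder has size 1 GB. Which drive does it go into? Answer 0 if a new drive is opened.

2

Drives with room: drive 2 (1 GB).
Most room is drive 2 with 1 GB free.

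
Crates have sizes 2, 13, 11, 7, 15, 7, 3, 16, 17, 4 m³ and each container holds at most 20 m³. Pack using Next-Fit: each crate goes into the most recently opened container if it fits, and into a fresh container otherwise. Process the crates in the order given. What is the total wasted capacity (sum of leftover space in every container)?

45

Put 2 m³ in container 1; 18 m³ remain.
Put 13 m³ in container 1; 5 m³ remain.
Put 11 m³ in container 2; 9 m³ remain.
Put 7 m³ in container 2; 2 m³ remain.
Put 15 m³ in container 3; 5 m³ remain.
Put 7 m³ in container 4; 13 m³ remain.
Put 3 m³ in container 4; 10 m³ remain.
Put 16 m³ in container 5; 4 m³ remain.
Put 17 m³ in container 6; 3 m³ remain.
Put 4 m³ in container 7; 16 m³ remain.
7 containers × 20 m³ = 140 m³; used 95 m³; unused 45 m³.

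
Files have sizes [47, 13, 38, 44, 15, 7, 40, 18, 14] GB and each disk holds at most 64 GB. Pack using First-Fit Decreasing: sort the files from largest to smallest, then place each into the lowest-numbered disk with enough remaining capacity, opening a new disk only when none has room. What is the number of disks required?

Sorted descending: 47, 44, 40, 38, 18, 15, 14, 13, 7.
disk 1: place 47 GB, 17 GB left
disk 2: place 44 GB, 20 GB left
disk 3: place 40 GB, 24 GB left
disk 4: place 38 GB, 26 GB left
disk 2: place 18 GB, 2 GB left
disk 1: place 15 GB, 2 GB left
disk 3: place 14 GB, 10 GB left
disk 4: place 13 GB, 13 GB left
disk 3: place 7 GB, 3 GB left

4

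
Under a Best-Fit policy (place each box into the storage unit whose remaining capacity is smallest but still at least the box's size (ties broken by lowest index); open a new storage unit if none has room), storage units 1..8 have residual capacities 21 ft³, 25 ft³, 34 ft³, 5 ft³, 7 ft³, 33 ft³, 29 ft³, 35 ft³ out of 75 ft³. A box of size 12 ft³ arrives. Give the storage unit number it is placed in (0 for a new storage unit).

1

Storage units with room: storage unit 1 (21 ft³), storage unit 2 (25 ft³), storage unit 3 (34 ft³), storage unit 6 (33 ft³), storage unit 7 (29 ft³), storage unit 8 (35 ft³).
Tightest fit is storage unit 1 with 21 ft³ free.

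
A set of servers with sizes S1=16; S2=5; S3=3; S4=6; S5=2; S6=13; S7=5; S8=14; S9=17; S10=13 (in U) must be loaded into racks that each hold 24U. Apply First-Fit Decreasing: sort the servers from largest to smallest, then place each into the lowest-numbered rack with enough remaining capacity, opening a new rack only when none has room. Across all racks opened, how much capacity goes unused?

26

Sorted descending: 17, 16, 14, 13, 13, 6, 5, 5, 3, 2.
Put 17U in rack 1; 7U remain.
Put 16U in rack 2; 8U remain.
Put 14U in rack 3; 10U remain.
Put 13U in rack 4; 11U remain.
Put 13U in rack 5; 11U remain.
Put 6U in rack 1; 1U remain.
Put 5U in rack 2; 3U remain.
Put 5U in rack 3; 5U remain.
Put 3U in rack 2; 0U remain.
Put 2U in rack 3; 3U remain.
5 racks × 24U = 120U; used 94U; unused 26U.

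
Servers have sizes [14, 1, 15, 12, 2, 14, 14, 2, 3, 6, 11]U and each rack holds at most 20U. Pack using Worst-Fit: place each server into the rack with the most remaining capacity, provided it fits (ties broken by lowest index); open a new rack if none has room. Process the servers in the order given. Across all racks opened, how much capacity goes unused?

14U → rack 1 (remaining 6U)
1U → rack 1 (remaining 5U)
15U → rack 2 (remaining 5U)
12U → rack 3 (remaining 8U)
2U → rack 3 (remaining 6U)
14U → rack 4 (remaining 6U)
14U → rack 5 (remaining 6U)
2U → rack 3 (remaining 4U)
3U → rack 4 (remaining 3U)
6U → rack 5 (remaining 0U)
11U → rack 6 (remaining 9U)
6 racks × 20U = 120U; used 94U; unused 26U.

26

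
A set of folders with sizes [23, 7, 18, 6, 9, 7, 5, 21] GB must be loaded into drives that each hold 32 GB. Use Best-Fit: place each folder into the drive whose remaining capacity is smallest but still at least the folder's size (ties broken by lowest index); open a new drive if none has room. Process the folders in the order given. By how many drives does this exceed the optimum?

Best-Fit: [23,7] [18,6,7] [9,5] [21] → 4 drives.
Total size 96 GB; any packing needs at least ⌈96/32⌉ = 3 drives.
An optimal packing achieves that bound: [23,9] [21,6,5] [18,7,7] → 3 drives.
Excess: 4 − 3 = 1.

1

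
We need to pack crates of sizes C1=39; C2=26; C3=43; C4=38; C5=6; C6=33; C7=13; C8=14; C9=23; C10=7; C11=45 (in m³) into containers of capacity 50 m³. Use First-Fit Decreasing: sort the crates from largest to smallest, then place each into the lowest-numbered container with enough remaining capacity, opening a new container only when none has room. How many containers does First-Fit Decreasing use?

7 containers

Sorted descending: 45, 43, 39, 38, 33, 26, 23, 14, 13, 7, 6.
Put 45 m³ in container 1; 5 m³ remain.
Put 43 m³ in container 2; 7 m³ remain.
Put 39 m³ in container 3; 11 m³ remain.
Put 38 m³ in container 4; 12 m³ remain.
Put 33 m³ in container 5; 17 m³ remain.
Put 26 m³ in container 6; 24 m³ remain.
Put 23 m³ in container 6; 1 m³ remain.
Put 14 m³ in container 5; 3 m³ remain.
Put 13 m³ in container 7; 37 m³ remain.
Put 7 m³ in container 2; 0 m³ remain.
Put 6 m³ in container 3; 5 m³ remain.
Final containers: [45] [43,7] [39,6] [38] [33,14] [26,23] [13].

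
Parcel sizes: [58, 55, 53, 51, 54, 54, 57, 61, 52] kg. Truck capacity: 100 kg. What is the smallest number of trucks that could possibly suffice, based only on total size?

5 trucks

Total size = 58 + 55 + 53 + 51 + 54 + 54 + 57 + 61 + 52 = 495 kg.
⌈495 / 100⌉ = 5.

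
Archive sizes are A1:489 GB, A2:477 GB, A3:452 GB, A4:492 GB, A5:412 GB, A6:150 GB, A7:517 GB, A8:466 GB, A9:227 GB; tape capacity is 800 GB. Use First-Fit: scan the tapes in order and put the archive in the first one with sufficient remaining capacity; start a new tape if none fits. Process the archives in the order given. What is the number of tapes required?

A1 (489 GB) → tape 1 (remaining 311 GB)
A2 (477 GB) → tape 2 (remaining 323 GB)
A3 (452 GB) → tape 3 (remaining 348 GB)
A4 (492 GB) → tape 4 (remaining 308 GB)
A5 (412 GB) → tape 5 (remaining 388 GB)
A6 (150 GB) → tape 1 (remaining 161 GB)
A7 (517 GB) → tape 6 (remaining 283 GB)
A8 (466 GB) → tape 7 (remaining 334 GB)
A9 (227 GB) → tape 2 (remaining 96 GB)

7 tapes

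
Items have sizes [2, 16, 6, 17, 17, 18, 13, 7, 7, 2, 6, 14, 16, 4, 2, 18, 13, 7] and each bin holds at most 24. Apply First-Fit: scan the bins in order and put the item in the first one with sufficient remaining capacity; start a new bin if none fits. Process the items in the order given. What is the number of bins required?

9 bins

2 → bin 1 (remaining 22)
16 → bin 1 (remaining 6)
6 → bin 1 (remaining 0)
17 → bin 2 (remaining 7)
17 → bin 3 (remaining 7)
18 → bin 4 (remaining 6)
13 → bin 5 (remaining 11)
7 → bin 2 (remaining 0)
7 → bin 3 (remaining 0)
2 → bin 4 (remaining 4)
6 → bin 5 (remaining 5)
14 → bin 6 (remaining 10)
16 → bin 7 (remaining 8)
4 → bin 4 (remaining 0)
2 → bin 5 (remaining 3)
18 → bin 8 (remaining 6)
13 → bin 9 (remaining 11)
7 → bin 6 (remaining 3)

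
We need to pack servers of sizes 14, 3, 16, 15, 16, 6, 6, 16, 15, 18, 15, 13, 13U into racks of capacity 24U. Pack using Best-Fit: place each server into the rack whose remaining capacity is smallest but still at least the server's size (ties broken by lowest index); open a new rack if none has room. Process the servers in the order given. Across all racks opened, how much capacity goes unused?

14U → rack 1 (remaining 10U)
3U → rack 1 (remaining 7U)
16U → rack 2 (remaining 8U)
15U → rack 3 (remaining 9U)
16U → rack 4 (remaining 8U)
6U → rack 1 (remaining 1U)
6U → rack 2 (remaining 2U)
16U → rack 5 (remaining 8U)
15U → rack 6 (remaining 9U)
18U → rack 7 (remaining 6U)
15U → rack 8 (remaining 9U)
13U → rack 9 (remaining 11U)
13U → rack 10 (remaining 11U)
10 racks × 24U = 240U; used 166U; unused 74U.

74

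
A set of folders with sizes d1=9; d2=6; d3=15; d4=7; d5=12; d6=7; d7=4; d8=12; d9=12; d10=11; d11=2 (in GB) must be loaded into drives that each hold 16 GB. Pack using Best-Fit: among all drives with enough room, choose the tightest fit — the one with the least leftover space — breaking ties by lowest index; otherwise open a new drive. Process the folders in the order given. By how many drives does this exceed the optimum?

0

Best-Fit: [9,6] [15] [7,7,2] [12,4] [12] [12] [11] → 7 drives.
Total size 97 GB; any packing needs at least ⌈97/16⌉ = 7 drives.
So 7 is already optimal.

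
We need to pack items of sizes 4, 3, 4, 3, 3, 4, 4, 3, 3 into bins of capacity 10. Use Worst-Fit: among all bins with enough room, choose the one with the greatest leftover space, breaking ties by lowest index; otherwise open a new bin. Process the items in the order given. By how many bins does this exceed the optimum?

0

Worst-Fit: [4,3,3] [4,3,3] [4,4] [3] → 4 bins.
Total size 31; any packing needs at least ⌈31/10⌉ = 4 bins.
So 4 is already optimal.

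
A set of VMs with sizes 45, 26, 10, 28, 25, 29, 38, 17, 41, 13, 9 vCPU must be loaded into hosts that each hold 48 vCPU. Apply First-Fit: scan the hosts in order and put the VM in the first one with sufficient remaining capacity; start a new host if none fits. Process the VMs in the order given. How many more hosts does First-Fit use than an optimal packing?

First-Fit: [45] [26,10,9] [28,17] [25,13] [29] [38] [41] → 7 hosts.
7 VMs exceed 24 vCPU (half the capacity), and no two of those can share a host, so at least 7 hosts are needed.
So 7 is already optimal.

0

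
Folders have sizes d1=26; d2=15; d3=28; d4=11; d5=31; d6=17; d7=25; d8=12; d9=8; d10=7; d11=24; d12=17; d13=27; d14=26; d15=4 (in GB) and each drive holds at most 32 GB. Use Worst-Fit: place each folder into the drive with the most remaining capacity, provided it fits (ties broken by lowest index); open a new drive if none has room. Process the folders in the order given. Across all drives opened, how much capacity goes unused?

42

Put d1 (26 GB) in drive 1; 6 GB remain.
Put d2 (15 GB) in drive 2; 17 GB remain.
Put d3 (28 GB) in drive 3; 4 GB remain.
Put d4 (11 GB) in drive 2; 6 GB remain.
Put d5 (31 GB) in drive 4; 1 GB remain.
Put d6 (17 GB) in drive 5; 15 GB remain.
Put d7 (25 GB) in drive 6; 7 GB remain.
Put d8 (12 GB) in drive 5; 3 GB remain.
Put d9 (8 GB) in drive 7; 24 GB remain.
Put d10 (7 GB) in drive 7; 17 GB remain.
Put d11 (24 GB) in drive 8; 8 GB remain.
Put d12 (17 GB) in drive 7; 0 GB remain.
Put d13 (27 GB) in drive 9; 5 GB remain.
Put d14 (26 GB) in drive 10; 6 GB remain.
Put d15 (4 GB) in drive 8; 4 GB remain.
10 drives × 32 GB = 320 GB; used 278 GB; unused 42 GB.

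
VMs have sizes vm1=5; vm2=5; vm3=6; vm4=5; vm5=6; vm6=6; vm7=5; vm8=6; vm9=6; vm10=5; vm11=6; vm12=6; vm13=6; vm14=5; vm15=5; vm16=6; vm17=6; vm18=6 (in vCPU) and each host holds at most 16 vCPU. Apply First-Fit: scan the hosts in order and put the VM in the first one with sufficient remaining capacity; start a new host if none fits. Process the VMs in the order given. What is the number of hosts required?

vm1 (5 vCPU) → host 1 (remaining 11 vCPU)
vm2 (5 vCPU) → host 1 (remaining 6 vCPU)
vm3 (6 vCPU) → host 1 (remaining 0 vCPU)
vm4 (5 vCPU) → host 2 (remaining 11 vCPU)
vm5 (6 vCPU) → host 2 (remaining 5 vCPU)
vm6 (6 vCPU) → host 3 (remaining 10 vCPU)
vm7 (5 vCPU) → host 2 (remaining 0 vCPU)
vm8 (6 vCPU) → host 3 (remaining 4 vCPU)
vm9 (6 vCPU) → host 4 (remaining 10 vCPU)
vm10 (5 vCPU) → host 4 (remaining 5 vCPU)
vm11 (6 vCPU) → host 5 (remaining 10 vCPU)
vm12 (6 vCPU) → host 5 (remaining 4 vCPU)
vm13 (6 vCPU) → host 6 (remaining 10 vCPU)
vm14 (5 vCPU) → host 4 (remaining 0 vCPU)
vm15 (5 vCPU) → host 6 (remaining 5 vCPU)
vm16 (6 vCPU) → host 7 (remaining 10 vCPU)
vm17 (6 vCPU) → host 7 (remaining 4 vCPU)
vm18 (6 vCPU) → host 8 (remaining 10 vCPU)
Final hosts: [5,5,6] [5,6,5] [6,6] [6,5,5] [6,6] [6,5] [6,6] [6].

8 hosts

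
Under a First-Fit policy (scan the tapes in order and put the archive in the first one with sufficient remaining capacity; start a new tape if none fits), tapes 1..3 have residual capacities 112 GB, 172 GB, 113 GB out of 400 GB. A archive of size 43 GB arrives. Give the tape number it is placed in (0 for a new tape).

Tapes with room: tape 1 (112 GB), tape 2 (172 GB), tape 3 (113 GB).
The first with room is tape 1.

1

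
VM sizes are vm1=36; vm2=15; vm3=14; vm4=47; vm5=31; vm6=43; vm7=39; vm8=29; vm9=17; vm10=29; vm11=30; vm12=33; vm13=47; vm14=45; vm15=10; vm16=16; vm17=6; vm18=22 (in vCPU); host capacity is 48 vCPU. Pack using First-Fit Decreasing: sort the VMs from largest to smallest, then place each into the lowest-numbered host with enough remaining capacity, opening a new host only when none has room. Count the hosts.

Sorted descending: 47, 47, 45, 43, 39, 36, 33, 31, 30, 29, 29, 22, 17, 16, 15, 14, 10, 6.
47 vCPU → host 1 (remaining 1 vCPU)
47 vCPU → host 2 (remaining 1 vCPU)
45 vCPU → host 3 (remaining 3 vCPU)
43 vCPU → host 4 (remaining 5 vCPU)
39 vCPU → host 5 (remaining 9 vCPU)
36 vCPU → host 6 (remaining 12 vCPU)
33 vCPU → host 7 (remaining 15 vCPU)
31 vCPU → host 8 (remaining 17 vCPU)
30 vCPU → host 9 (remaining 18 vCPU)
29 vCPU → host 10 (remaining 19 vCPU)
29 vCPU → host 11 (remaining 19 vCPU)
22 vCPU → host 12 (remaining 26 vCPU)
17 vCPU → host 8 (remaining 0 vCPU)
16 vCPU → host 9 (remaining 2 vCPU)
15 vCPU → host 7 (remaining 0 vCPU)
14 vCPU → host 10 (remaining 5 vCPU)
10 vCPU → host 6 (remaining 2 vCPU)
6 vCPU → host 5 (remaining 3 vCPU)
Final hosts: [47] [47] [45] [43] [39,6] [36,10] [33,15] [31,17] [30,16] [29,14] [29] [22].

12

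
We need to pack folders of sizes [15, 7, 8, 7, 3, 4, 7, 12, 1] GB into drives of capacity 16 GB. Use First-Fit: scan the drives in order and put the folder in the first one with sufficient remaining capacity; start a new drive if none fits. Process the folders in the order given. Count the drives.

5

Put 15 GB in drive 1; 1 GB remain.
Put 7 GB in drive 2; 9 GB remain.
Put 8 GB in drive 2; 1 GB remain.
Put 7 GB in drive 3; 9 GB remain.
Put 3 GB in drive 3; 6 GB remain.
Put 4 GB in drive 3; 2 GB remain.
Put 7 GB in drive 4; 9 GB remain.
Put 12 GB in drive 5; 4 GB remain.
Put 1 GB in drive 1; 0 GB remain.
Final drives: [15,1] [7,8] [7,3,4] [7] [12].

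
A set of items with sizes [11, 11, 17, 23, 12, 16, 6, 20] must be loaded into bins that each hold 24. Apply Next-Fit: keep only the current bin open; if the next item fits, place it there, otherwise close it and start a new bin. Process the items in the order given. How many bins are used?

bin 1: place 11, 13 left
bin 1: place 11, 2 left
bin 2: place 17, 7 left
bin 3: place 23, 1 left
bin 4: place 12, 12 left
bin 5: place 16, 8 left
bin 5: place 6, 2 left
bin 6: place 20, 4 left
Final bins: [11,11] [17] [23] [12] [16,6] [20].

6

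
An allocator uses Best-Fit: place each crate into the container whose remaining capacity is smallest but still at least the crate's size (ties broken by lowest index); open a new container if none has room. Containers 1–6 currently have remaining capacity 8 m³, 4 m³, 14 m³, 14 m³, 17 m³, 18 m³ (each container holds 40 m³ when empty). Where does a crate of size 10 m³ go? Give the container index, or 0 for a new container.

3

Containers with room: container 3 (14 m³), container 4 (14 m³), container 5 (17 m³), container 6 (18 m³).
Tightest fit is container 3 with 14 m³ free.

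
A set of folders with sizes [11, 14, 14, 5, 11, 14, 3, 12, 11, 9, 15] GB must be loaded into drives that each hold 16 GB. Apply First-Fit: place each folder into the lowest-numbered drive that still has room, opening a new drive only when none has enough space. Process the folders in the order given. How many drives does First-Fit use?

9

11 GB → drive 1 (remaining 5 GB)
14 GB → drive 2 (remaining 2 GB)
14 GB → drive 3 (remaining 2 GB)
5 GB → drive 1 (remaining 0 GB)
11 GB → drive 4 (remaining 5 GB)
14 GB → drive 5 (remaining 2 GB)
3 GB → drive 4 (remaining 2 GB)
12 GB → drive 6 (remaining 4 GB)
11 GB → drive 7 (remaining 5 GB)
9 GB → drive 8 (remaining 7 GB)
15 GB → drive 9 (remaining 1 GB)
Final drives: [11,5] [14] [14] [11,3] [14] [12] [11] [9] [15].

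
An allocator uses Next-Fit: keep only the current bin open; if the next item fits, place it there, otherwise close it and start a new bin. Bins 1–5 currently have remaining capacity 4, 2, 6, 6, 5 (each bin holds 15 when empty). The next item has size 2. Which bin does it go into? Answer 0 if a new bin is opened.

Next-Fit only looks at bin 5, which has 5 free.
2 fits there.

5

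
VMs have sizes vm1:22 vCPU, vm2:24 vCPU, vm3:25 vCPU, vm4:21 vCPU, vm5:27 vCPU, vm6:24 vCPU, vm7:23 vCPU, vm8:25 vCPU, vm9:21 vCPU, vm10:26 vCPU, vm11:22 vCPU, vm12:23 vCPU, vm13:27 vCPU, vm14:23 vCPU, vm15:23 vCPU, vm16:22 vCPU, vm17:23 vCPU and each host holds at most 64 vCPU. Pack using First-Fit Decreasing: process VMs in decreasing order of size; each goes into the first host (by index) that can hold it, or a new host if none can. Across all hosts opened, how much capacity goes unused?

111

Sorted descending: 27, 27, 26, 25, 25, 24, 24, 23, 23, 23, 23, 23, 22, 22, 22, 21, 21.
Put 27 vCPU in host 1; 37 vCPU remain.
Put 27 vCPU in host 1; 10 vCPU remain.
Put 26 vCPU in host 2; 38 vCPU remain.
Put 25 vCPU in host 2; 13 vCPU remain.
Put 25 vCPU in host 3; 39 vCPU remain.
Put 24 vCPU in host 3; 15 vCPU remain.
Put 24 vCPU in host 4; 40 vCPU remain.
Put 23 vCPU in host 4; 17 vCPU remain.
Put 23 vCPU in host 5; 41 vCPU remain.
Put 23 vCPU in host 5; 18 vCPU remain.
Put 23 vCPU in host 6; 41 vCPU remain.
Put 23 vCPU in host 6; 18 vCPU remain.
Put 22 vCPU in host 7; 42 vCPU remain.
Put 22 vCPU in host 7; 20 vCPU remain.
Put 22 vCPU in host 8; 42 vCPU remain.
Put 21 vCPU in host 8; 21 vCPU remain.
Put 21 vCPU in host 8; 0 vCPU remain.
8 hosts × 64 vCPU = 512 vCPU; used 401 vCPU; unused 111 vCPU.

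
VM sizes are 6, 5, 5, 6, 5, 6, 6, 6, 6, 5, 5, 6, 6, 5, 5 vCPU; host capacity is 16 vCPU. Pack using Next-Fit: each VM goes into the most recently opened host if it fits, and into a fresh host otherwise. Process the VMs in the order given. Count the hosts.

6 hosts

host 1: place 6 vCPU, 10 vCPU left
host 1: place 5 vCPU, 5 vCPU left
host 1: place 5 vCPU, 0 vCPU left
host 2: place 6 vCPU, 10 vCPU left
host 2: place 5 vCPU, 5 vCPU left
host 3: place 6 vCPU, 10 vCPU left
host 3: place 6 vCPU, 4 vCPU left
host 4: place 6 vCPU, 10 vCPU left
host 4: place 6 vCPU, 4 vCPU left
host 5: place 5 vCPU, 11 vCPU left
host 5: place 5 vCPU, 6 vCPU left
host 5: place 6 vCPU, 0 vCPU left
host 6: place 6 vCPU, 10 vCPU left
host 6: place 5 vCPU, 5 vCPU left
host 6: place 5 vCPU, 0 vCPU left
Final hosts: [6,5,5] [6,5] [6,6] [6,6] [5,5,6] [6,5,5].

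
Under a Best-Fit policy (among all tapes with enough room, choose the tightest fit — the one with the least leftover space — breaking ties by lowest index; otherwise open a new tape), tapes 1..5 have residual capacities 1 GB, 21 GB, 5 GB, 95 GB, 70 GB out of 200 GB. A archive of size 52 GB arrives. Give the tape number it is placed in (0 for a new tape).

5

Tapes with room: tape 4 (95 GB), tape 5 (70 GB).
Tightest fit is tape 5 with 70 GB free.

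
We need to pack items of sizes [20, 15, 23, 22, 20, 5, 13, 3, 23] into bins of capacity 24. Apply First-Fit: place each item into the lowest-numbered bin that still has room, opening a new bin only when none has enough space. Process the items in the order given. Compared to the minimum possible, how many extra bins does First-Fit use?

First-Fit: [20,3] [15,5] [23] [22] [20] [13] [23] → 7 bins.
7 items exceed 12 (half the capacity), and no two of those can share a bin, so at least 7 bins are needed.
So 7 is already optimal.

0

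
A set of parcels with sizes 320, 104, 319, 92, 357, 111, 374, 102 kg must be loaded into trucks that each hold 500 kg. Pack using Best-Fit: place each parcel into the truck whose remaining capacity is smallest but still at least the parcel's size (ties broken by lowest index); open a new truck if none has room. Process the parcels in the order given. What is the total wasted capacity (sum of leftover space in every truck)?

221

Put 320 kg in truck 1; 180 kg remain.
Put 104 kg in truck 1; 76 kg remain.
Put 319 kg in truck 2; 181 kg remain.
Put 92 kg in truck 2; 89 kg remain.
Put 357 kg in truck 3; 143 kg remain.
Put 111 kg in truck 3; 32 kg remain.
Put 374 kg in truck 4; 126 kg remain.
Put 102 kg in truck 4; 24 kg remain.
4 trucks × 500 kg = 2000 kg; used 1779 kg; unused 221 kg.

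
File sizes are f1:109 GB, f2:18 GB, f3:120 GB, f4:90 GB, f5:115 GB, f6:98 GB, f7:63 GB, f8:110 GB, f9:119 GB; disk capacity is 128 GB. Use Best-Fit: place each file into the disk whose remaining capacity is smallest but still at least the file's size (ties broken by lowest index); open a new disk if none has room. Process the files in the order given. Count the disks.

8

Put f1 (109 GB) in disk 1; 19 GB remain.
Put f2 (18 GB) in disk 1; 1 GB remain.
Put f3 (120 GB) in disk 2; 8 GB remain.
Put f4 (90 GB) in disk 3; 38 GB remain.
Put f5 (115 GB) in disk 4; 13 GB remain.
Put f6 (98 GB) in disk 5; 30 GB remain.
Put f7 (63 GB) in disk 6; 65 GB remain.
Put f8 (110 GB) in disk 7; 18 GB remain.
Put f9 (119 GB) in disk 8; 9 GB remain.
Final disks: [109,18] [120] [90] [115] [98] [63] [110] [119].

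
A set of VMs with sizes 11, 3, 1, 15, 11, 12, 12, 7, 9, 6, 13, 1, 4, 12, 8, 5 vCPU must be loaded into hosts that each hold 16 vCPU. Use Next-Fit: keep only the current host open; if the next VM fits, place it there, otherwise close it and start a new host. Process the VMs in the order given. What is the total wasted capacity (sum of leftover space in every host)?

30

host 1: place 11 vCPU, 5 vCPU left
host 1: place 3 vCPU, 2 vCPU left
host 1: place 1 vCPU, 1 vCPU left
host 2: place 15 vCPU, 1 vCPU left
host 3: place 11 vCPU, 5 vCPU left
host 4: place 12 vCPU, 4 vCPU left
host 5: place 12 vCPU, 4 vCPU left
host 6: place 7 vCPU, 9 vCPU left
host 6: place 9 vCPU, 0 vCPU left
host 7: place 6 vCPU, 10 vCPU left
host 8: place 13 vCPU, 3 vCPU left
host 8: place 1 vCPU, 2 vCPU left
host 9: place 4 vCPU, 12 vCPU left
host 9: place 12 vCPU, 0 vCPU left
host 10: place 8 vCPU, 8 vCPU left
host 10: place 5 vCPU, 3 vCPU left
10 hosts × 16 vCPU = 160 vCPU; used 130 vCPU; unused 30 vCPU.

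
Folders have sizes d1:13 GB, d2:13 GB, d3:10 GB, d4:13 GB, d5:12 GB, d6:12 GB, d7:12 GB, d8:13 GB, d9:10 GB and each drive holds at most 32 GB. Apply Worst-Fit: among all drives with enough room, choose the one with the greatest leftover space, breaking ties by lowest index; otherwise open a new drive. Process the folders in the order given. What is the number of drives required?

drive 1: place d1 (13 GB), 19 GB left
drive 1: place d2 (13 GB), 6 GB left
drive 2: place d3 (10 GB), 22 GB left
drive 2: place d4 (13 GB), 9 GB left
drive 3: place d5 (12 GB), 20 GB left
drive 3: place d6 (12 GB), 8 GB left
drive 4: place d7 (12 GB), 20 GB left
drive 4: place d8 (13 GB), 7 GB left
drive 5: place d9 (10 GB), 22 GB left

5 drives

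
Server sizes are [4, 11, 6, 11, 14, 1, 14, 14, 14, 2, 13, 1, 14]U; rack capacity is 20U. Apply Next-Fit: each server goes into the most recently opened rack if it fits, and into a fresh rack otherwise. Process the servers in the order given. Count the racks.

rack 1: place 4U, 16U left
rack 1: place 11U, 5U left
rack 2: place 6U, 14U left
rack 2: place 11U, 3U left
rack 3: place 14U, 6U left
rack 3: place 1U, 5U left
rack 4: place 14U, 6U left
rack 5: place 14U, 6U left
rack 6: place 14U, 6U left
rack 6: place 2U, 4U left
rack 7: place 13U, 7U left
rack 7: place 1U, 6U left
rack 8: place 14U, 6U left
Final racks: [4,11] [6,11] [14,1] [14] [14] [14,2] [13,1] [14].

8 racks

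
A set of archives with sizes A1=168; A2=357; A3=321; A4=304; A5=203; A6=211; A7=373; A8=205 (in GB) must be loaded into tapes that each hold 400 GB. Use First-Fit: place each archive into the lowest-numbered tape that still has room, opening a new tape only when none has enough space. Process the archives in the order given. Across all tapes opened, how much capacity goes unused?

A1 (168 GB) → tape 1 (remaining 232 GB)
A2 (357 GB) → tape 2 (remaining 43 GB)
A3 (321 GB) → tape 3 (remaining 79 GB)
A4 (304 GB) → tape 4 (remaining 96 GB)
A5 (203 GB) → tape 1 (remaining 29 GB)
A6 (211 GB) → tape 5 (remaining 189 GB)
A7 (373 GB) → tape 6 (remaining 27 GB)
A8 (205 GB) → tape 7 (remaining 195 GB)
7 tapes × 400 GB = 2800 GB; used 2142 GB; unused 658 GB.

658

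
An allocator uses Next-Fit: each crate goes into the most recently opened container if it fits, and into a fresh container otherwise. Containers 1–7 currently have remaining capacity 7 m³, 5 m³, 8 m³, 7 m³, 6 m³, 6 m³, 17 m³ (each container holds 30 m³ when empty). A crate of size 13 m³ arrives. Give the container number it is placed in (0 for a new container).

7

Next-Fit only looks at container 7, which has 17 m³ free.
13 m³ fits there.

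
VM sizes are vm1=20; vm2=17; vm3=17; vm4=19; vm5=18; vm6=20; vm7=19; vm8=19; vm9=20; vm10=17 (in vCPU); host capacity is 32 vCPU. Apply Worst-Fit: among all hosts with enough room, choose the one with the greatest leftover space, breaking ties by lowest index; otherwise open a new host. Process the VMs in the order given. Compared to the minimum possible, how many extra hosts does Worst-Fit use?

Worst-Fit: [20] [17] [17] [19] [18] [20] [19] [19] [20] [17] → 10 hosts.
10 VMs exceed 16 vCPU (half the capacity), and no two of those can share a host, so at least 10 hosts are needed.
So 10 is already optimal.

0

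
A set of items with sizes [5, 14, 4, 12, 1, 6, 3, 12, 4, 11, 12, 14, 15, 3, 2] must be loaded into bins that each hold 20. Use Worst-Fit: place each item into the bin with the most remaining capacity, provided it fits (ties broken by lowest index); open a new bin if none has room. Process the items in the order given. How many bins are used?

8

5 → bin 1 (remaining 15)
14 → bin 1 (remaining 1)
4 → bin 2 (remaining 16)
12 → bin 2 (remaining 4)
1 → bin 2 (remaining 3)
6 → bin 3 (remaining 14)
3 → bin 3 (remaining 11)
12 → bin 4 (remaining 8)
4 → bin 3 (remaining 7)
11 → bin 5 (remaining 9)
12 → bin 6 (remaining 8)
14 → bin 7 (remaining 6)
15 → bin 8 (remaining 5)
3 → bin 5 (remaining 6)
2 → bin 4 (remaining 6)
Final bins: [5,14] [4,12,1] [6,3,4] [12,2] [11,3] [12] [14] [15].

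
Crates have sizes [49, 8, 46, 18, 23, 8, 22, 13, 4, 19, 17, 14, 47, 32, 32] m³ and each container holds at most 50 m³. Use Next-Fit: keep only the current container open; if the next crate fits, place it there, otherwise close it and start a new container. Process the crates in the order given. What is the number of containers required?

9 containers

Put 49 m³ in container 1; 1 m³ remain.
Put 8 m³ in container 2; 42 m³ remain.
Put 46 m³ in container 3; 4 m³ remain.
Put 18 m³ in container 4; 32 m³ remain.
Put 23 m³ in container 4; 9 m³ remain.
Put 8 m³ in container 4; 1 m³ remain.
Put 22 m³ in container 5; 28 m³ remain.
Put 13 m³ in container 5; 15 m³ remain.
Put 4 m³ in container 5; 11 m³ remain.
Put 19 m³ in container 6; 31 m³ remain.
Put 17 m³ in container 6; 14 m³ remain.
Put 14 m³ in container 6; 0 m³ remain.
Put 47 m³ in container 7; 3 m³ remain.
Put 32 m³ in container 8; 18 m³ remain.
Put 32 m³ in container 9; 18 m³ remain.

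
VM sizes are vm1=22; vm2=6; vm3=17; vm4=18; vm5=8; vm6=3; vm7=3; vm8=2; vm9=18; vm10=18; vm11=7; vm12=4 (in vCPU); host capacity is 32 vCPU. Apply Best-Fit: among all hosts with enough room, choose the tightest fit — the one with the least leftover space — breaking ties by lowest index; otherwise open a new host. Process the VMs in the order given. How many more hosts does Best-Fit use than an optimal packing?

0

Best-Fit: [22,6,3] [17] [18,8,3,2] [18,7,4] [18] → 5 hosts.
5 VMs exceed 16 vCPU (half the capacity), and no two of those can share a host, so at least 5 hosts are needed.
So 5 is already optimal.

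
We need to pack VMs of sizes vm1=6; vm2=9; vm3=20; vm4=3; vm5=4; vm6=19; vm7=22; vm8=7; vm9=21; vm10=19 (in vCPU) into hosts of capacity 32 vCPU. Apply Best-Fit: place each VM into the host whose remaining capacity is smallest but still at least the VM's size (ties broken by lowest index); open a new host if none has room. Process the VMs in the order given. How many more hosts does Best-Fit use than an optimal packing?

1

Best-Fit: [6,9] [20,3,4] [19] [22,7] [21] [19] → 6 hosts.
Total size 130 vCPU; any packing needs at least ⌈130/32⌉ = 5 hosts.
An optimal packing achieves that bound: [22,9] [21,7,4] [20,6,3] [19] [19] → 5 hosts.
Excess: 6 − 5 = 1.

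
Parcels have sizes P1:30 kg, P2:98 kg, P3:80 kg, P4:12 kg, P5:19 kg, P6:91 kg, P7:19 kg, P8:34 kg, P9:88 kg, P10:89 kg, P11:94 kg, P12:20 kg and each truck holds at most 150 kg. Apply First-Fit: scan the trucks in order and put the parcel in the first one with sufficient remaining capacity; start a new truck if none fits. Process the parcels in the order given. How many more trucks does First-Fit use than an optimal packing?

First-Fit: [30,98,12] [80,19,19,20] [91,34] [88] [89] [94] → 6 trucks.
6 parcels exceed 75 kg (half the capacity), and no two of those can share a truck, so at least 6 trucks are needed.
So 6 is already optimal.

0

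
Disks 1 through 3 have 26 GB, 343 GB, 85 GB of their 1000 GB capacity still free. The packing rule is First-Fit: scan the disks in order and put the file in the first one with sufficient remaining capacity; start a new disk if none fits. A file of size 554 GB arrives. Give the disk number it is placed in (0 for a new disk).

0

No disk has ≥ 554 GB free, so a new disk is opened.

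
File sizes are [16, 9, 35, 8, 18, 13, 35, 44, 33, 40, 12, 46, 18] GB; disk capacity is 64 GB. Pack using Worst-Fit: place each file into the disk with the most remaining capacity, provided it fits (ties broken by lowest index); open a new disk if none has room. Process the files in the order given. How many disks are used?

disk 1: place 16 GB, 48 GB left
disk 1: place 9 GB, 39 GB left
disk 1: place 35 GB, 4 GB left
disk 2: place 8 GB, 56 GB left
disk 2: place 18 GB, 38 GB left
disk 2: place 13 GB, 25 GB left
disk 3: place 35 GB, 29 GB left
disk 4: place 44 GB, 20 GB left
disk 5: place 33 GB, 31 GB left
disk 6: place 40 GB, 24 GB left
disk 5: place 12 GB, 19 GB left
disk 7: place 46 GB, 18 GB left
disk 3: place 18 GB, 11 GB left

7 disks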